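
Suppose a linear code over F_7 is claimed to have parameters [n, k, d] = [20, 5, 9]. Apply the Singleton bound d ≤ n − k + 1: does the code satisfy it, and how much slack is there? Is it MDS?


Singleton RHS = n − k + 1 = 16, slack = 7, bound satisfied, not MDS.

Singleton bound: d ≤ n − k + 1.
Here n = 20, k = 5, so n − k + 1 = 16.
Given d = 9, check d ≤ 16: YES.
Slack = (n − k + 1) − d = 7.
The code is NOT MDS (slack = 7 > 0).
Description: the claimed parameters are [20, 5, 9]_7; such a code would be non-MDS.


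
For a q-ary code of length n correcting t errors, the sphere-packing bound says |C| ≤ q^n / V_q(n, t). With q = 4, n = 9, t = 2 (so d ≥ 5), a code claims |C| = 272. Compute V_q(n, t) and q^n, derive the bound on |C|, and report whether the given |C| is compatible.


V_q(n, t) = 352, q^n = 262144, Hamming bound = 744, |C| = 272 ≤ bound (satisfied).

Step 1: Compute V_q(n, t) = Σ_{j=0}^2 C(n, j) (q−1)^j.
  j = 0: C(9,0)·(3)^0 = 1·1 = 1.
  j = 1: C(9,1)·(3)^1 = 9·3 = 27.
  j = 2: C(9,2)·(3)^2 = 36·9 = 324.
  V_q(n, t) = 1 + 27 + 324 = 352.
Step 2: q^n = 4^9 = 262144.
Step 3: Hamming bound ⌊q^n / V_q(n,t)⌋ = ⌊262144/352⌋ = 744.
Step 4: Compare |C| = 272 to 744: satisfied.
The claimed |C| lies below the Hamming bound.


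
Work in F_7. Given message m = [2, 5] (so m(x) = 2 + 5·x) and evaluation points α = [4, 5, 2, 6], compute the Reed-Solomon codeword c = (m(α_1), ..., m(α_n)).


c = [1, 6, 5, 4]

Message polynomial: m(x) = 2 + 5·x (mod 7).
For each evaluation point α_i, compute m(α_i) mod 7:
  α_1 = 4: Horner steps 5 → 1, so m(4) = 1.
  α_2 = 5: Horner steps 5 → 6, so m(5) = 6.
  α_3 = 2: Horner steps 5 → 5, so m(2) = 5.
  α_4 = 6: Horner steps 5 → 4, so m(6) = 4.
Codeword c = [1, 6, 5, 4] ∈ F_7^4.


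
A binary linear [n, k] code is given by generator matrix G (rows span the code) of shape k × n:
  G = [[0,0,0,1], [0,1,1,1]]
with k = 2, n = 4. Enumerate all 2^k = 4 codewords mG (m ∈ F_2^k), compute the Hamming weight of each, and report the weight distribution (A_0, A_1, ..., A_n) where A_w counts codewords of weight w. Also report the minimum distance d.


Weight distribution: A_0 = 1, A_1 = 1, A_2 = 1, A_3 = 1. Minimum distance d = 1.

Enumerate all 2^2 = 4 messages m ∈ F_2^2.
For each, compute codeword c = mG in F_2^4, then tally its weight.
  m = 00 → c = 0000, weight = 0.
  m = 10 → c = 0001, weight = 1.
  m = 01 → c = 0111, weight = 3.
  m = 11 → c = 0110, weight = 2.
Tally weights:
  weight 0: 1 codewords.
  weight 1: 1 codewords.
  weight 2: 1 codewords.
  weight 3: 1 codewords.
Minimum distance d = smallest w > 0 with A_w > 0 = 1.
Sanity: Σ A_w = 4 = 2^2 = 4 ✓.


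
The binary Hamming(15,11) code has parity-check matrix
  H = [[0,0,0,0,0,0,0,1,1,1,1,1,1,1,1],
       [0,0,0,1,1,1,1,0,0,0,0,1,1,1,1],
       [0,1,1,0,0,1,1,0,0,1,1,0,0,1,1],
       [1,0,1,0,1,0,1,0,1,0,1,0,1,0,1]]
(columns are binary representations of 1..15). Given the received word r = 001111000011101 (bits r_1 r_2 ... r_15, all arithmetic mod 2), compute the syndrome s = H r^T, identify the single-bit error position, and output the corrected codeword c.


s = (0, 0, 0, 1)^T, error position = 1, corrected codeword c = 101111000011101

Compute s = H r^T mod 2 one row at a time:
  s_1 = 0 + 0 + 0 + 1 + 1 + 1 + 0 + 1 = 4 ≡ 0 (mod 2).
  s_2 = 1 + 1 + 1 + 0 + 1 + 1 + 0 + 1 = 6 ≡ 0 (mod 2).
  s_3 = 0 + 1 + 1 + 0 + 0 + 1 + 0 + 1 = 4 ≡ 0 (mod 2).
  s_4 = 0 + 1 + 1 + 0 + 0 + 1 + 1 + 1 = 5 ≡ 1 (mod 2).
s = (0, 0, 0, 1)^T — this equals column 1 of H (binary 0001), so error is at position 1.
Correct: flip bit 1 of r = 001111000011101 to get c = 101111000011101.


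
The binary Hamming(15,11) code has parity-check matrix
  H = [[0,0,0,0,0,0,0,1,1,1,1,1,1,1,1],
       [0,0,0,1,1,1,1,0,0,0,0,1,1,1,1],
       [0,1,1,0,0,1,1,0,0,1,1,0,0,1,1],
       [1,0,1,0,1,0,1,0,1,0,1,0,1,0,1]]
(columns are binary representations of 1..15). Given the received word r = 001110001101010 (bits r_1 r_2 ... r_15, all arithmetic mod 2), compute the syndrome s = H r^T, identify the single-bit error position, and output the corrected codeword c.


s = (0, 0, 1, 1)^T, error position = 3, corrected codeword c = 000110001101010

Compute s = H r^T mod 2 one row at a time:
  s_1 = 0 + 1 + 1 + 0 + 1 + 0 + 1 + 0 = 4 ≡ 0 (mod 2).
  s_2 = 1 + 1 + 0 + 0 + 1 + 0 + 1 + 0 = 4 ≡ 0 (mod 2).
  s_3 = 0 + 1 + 0 + 0 + 1 + 0 + 1 + 0 = 3 ≡ 1 (mod 2).
  s_4 = 0 + 1 + 1 + 0 + 1 + 0 + 0 + 0 = 3 ≡ 1 (mod 2).
s = (0, 0, 1, 1)^T — this equals column 3 of H (binary 0011), so error is at position 3.
Correct: flip bit 3 of r = 001110001101010 to get c = 000110001101010.


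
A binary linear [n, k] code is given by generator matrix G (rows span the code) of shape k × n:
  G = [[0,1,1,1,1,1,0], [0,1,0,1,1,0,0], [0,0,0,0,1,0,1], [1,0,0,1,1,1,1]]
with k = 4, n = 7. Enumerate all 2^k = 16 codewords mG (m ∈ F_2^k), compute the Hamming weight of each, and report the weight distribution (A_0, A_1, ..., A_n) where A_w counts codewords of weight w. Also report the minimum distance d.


Weight distribution: A_0 = 1, A_2 = 2, A_3 = 4, A_4 = 5, A_5 = 4. Minimum distance d = 2.

Enumerate all 2^4 = 16 messages m ∈ F_2^4.
For each, compute codeword c = mG in F_2^7, then tally its weight.
  m = 0000 → c = 0000000, weight = 0.
  m = 1000 → c = 0111110, weight = 5.
  m = 0100 → c = 0101100, weight = 3.
  m = 1100 → c = 0010010, weight = 2.
  m = 0010 → c = 0000101, weight = 2.
  m = 1010 → c = 0111011, weight = 5.
  m = 0110 → c = 0101001, weight = 3.
  m = 1110 → c = 0010111, weight = 4.
  m = 0001 → c = 1001111, weight = 5.
  m = 1001 → c = 1110001, weight = 4.
  m = 0101 → c = 1100011, weight = 4.
  m = 1101 → c = 1011101, weight = 5.
  m = 0011 → c = 1001010, weight = 3.
  m = 1011 → c = 1110100, weight = 4.
  m = 0111 → c = 1100110, weight = 4.
  m = 1111 → c = 1011000, weight = 3.
Tally weights:
  weight 0: 1 codewords.
  weight 2: 2 codewords.
  weight 3: 4 codewords.
  weight 4: 5 codewords.
  weight 5: 4 codewords.
Minimum distance d = smallest w > 0 with A_w > 0 = 2.
Sanity: Σ A_w = 16 = 2^4 = 16 ✓.


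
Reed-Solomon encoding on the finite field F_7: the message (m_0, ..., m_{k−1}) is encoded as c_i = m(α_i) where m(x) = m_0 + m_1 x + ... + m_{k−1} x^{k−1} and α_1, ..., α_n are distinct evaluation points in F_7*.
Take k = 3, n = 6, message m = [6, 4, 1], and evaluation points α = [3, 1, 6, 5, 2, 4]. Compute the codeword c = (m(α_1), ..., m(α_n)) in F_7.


c = [6, 4, 3, 2, 4, 3]

Message polynomial: m(x) = 6 + 4·x + 1·x^2 (mod 7).
For each evaluation point α_i, compute m(α_i) mod 7:
  α_1 = 3: Horner steps 1 → 0 → 6, so m(3) = 6.
  α_2 = 1: Horner steps 1 → 5 → 4, so m(1) = 4.
  α_3 = 6: Horner steps 1 → 3 → 3, so m(6) = 3.
  α_4 = 5: Horner steps 1 → 2 → 2, so m(5) = 2.
  α_5 = 2: Horner steps 1 → 6 → 4, so m(2) = 4.
  α_6 = 4: Horner steps 1 → 1 → 3, so m(4) = 3.
Codeword c = [6, 4, 3, 2, 4, 3] ∈ F_7^6.


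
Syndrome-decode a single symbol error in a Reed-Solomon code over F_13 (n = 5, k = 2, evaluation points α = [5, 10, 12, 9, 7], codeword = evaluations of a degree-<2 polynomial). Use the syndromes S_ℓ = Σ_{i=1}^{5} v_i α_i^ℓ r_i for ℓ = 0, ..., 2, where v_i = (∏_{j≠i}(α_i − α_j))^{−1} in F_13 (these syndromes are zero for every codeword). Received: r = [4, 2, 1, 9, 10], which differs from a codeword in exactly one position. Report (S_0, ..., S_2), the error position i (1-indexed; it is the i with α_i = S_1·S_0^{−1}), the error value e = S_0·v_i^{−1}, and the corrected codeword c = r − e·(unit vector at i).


S = (12, 8, 1), error at position 1, error magnitude e = 6, c = [11, 2, 1, 9, 10].

Step 1: column multipliers v_i = (∏_{j≠i}(α_i − α_j))^{−1} mod 13.
  i = 1 (α = 5): (5−10)(5−12)(5−9)(5−7) = (−5)·(−7)·(−4)·(−2) = 280 ≡ 7, so v_1 = 7^{−1} = 2 (mod 13).
  i = 2 (α = 10): (10−5)(10−12)(10−9)(10−7) = 5·(−2)·1·3 = −30 ≡ 9, so v_2 = 9^{−1} = 3 (mod 13).
  i = 3 (α = 12): (12−5)(12−10)(12−9)(12−7) = 7·2·3·5 = 210 ≡ 2, so v_3 = 2^{−1} = 7 (mod 13).
  i = 4 (α = 9): (9−5)(9−10)(9−12)(9−7) = 4·(−1)·(−3)·2 = 24 ≡ 11, so v_4 = 11^{−1} = 6 (mod 13).
  i = 5 (α = 7): (7−5)(7−10)(7−12)(7−9) = 2·(−3)·(−5)·(−2) = −60 ≡ 5, so v_5 = 5^{−1} = 8 (mod 13).
  v = [2, 3, 7, 6, 8].
Step 2: syndromes of r = [4, 2, 1, 9, 10] (all sums mod 13).
  S_0 = Σ v_i r_i = 2·4 + 3·2 + 7·1 + 6·9 + 8·10 = 155 ≡ 12.
  S_1 = Σ v_i α_i r_i = 2·5·4 + 3·10·2 + 7·12·1 + 6·9·9 + 8·7·10 = 1230 ≡ 8.
  α_i^2 mod 13 = [12, 9, 1, 3, 10].
  S_2 = Σ v_i α_i^2 r_i = 2·12·4 + 3·9·2 + 7·1·1 + 6·3·9 + 8·10·10 = 1119 ≡ 1.
  S = (12, 8, 1) ≠ 0, so r is not a codeword (an error is present).
Step 3: locate the error. For a single error e at position i, S_ℓ = v_i·e·α_i^ℓ, so α_err = S_1/S_0.
  S_0^{−1} = 12^{−1} = 12 (mod 13), so α_err = 8·12 = 96 ≡ 5 = α_1. Error position i = 1.
  Consistency check: S_2/S_1 = 1·5 = 5 ≡ 5 = α_err ✓ (single-error assumption holds).
Step 4: error magnitude e = S_0/v_1 = S_0·∏_{j≠1}(α_1 − α_j) = 12·7 = 84 ≡ 6 (mod 13).
Step 5: correct position 1: c_1 = r_1 − e = 4 − 6 ≡ 11 (mod 13). Hence c = [11, 2, 1, 9, 10].
  Check: interpolating c through the α_i gives m(x) = 7 + 6·x (degree < 2) with m(α_i) = c_i for every i, so c is indeed a codeword.


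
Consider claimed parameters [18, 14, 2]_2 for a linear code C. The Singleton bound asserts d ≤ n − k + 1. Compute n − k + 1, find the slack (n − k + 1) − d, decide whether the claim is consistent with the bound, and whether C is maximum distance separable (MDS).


Singleton RHS = n − k + 1 = 5, slack = 3, bound satisfied, not MDS.

Singleton bound: d ≤ n − k + 1.
Here n = 18, k = 14, so n − k + 1 = 5.
Given d = 2, check d ≤ 5: YES.
Slack = (n − k + 1) − d = 3.
The code is NOT MDS (slack = 3 > 0).
Description: the claimed parameters are [18, 14, 2]_2; such a code would be non-MDS.


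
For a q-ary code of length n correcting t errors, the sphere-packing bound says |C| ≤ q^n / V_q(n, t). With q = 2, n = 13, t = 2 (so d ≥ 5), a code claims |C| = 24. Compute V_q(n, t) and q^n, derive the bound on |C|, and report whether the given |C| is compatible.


V_q(n, t) = 92, q^n = 8192, Hamming bound = 89, |C| = 24 ≤ bound (satisfied).

Step 1: Compute V_q(n, t) = Σ_{j=0}^2 C(n, j) (q−1)^j.
  j = 0: C(13,0)·(1)^0 = 1·1 = 1.
  j = 1: C(13,1)·(1)^1 = 13·1 = 13.
  j = 2: C(13,2)·(1)^2 = 78·1 = 78.
  V_q(n, t) = 1 + 13 + 78 = 92.
Step 2: q^n = 2^13 = 8192.
Step 3: Hamming bound ⌊q^n / V_q(n,t)⌋ = ⌊8192/92⌋ = 89.
Step 4: Compare |C| = 24 to 89: satisfied.
The claimed |C| lies below the Hamming bound.


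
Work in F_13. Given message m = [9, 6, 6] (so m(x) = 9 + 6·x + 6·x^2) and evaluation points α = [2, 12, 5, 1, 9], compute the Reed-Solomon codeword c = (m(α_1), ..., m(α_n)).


c = [6, 9, 7, 8, 3]

Message polynomial: m(x) = 9 + 6·x + 6·x^2 (mod 13).
For each evaluation point α_i, compute m(α_i) mod 13:
  α_1 = 2: Horner steps 6 → 5 → 6, so m(2) = 6.
  α_2 = 12: Horner steps 6 → 0 → 9, so m(12) = 9.
  α_3 = 5: Horner steps 6 → 10 → 7, so m(5) = 7.
  α_4 = 1: Horner steps 6 → 12 → 8, so m(1) = 8.
  α_5 = 9: Horner steps 6 → 8 → 3, so m(9) = 3.
Codeword c = [6, 9, 7, 8, 3] ∈ F_13^5.


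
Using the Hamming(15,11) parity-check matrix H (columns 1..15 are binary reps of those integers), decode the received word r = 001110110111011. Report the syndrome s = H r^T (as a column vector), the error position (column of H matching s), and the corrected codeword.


s = (0, 0, 0, 1)^T, error position = 1, corrected codeword c = 101110110111011

Compute s = H r^T mod 2 one row at a time:
  s_1 = 1 + 0 + 1 + 1 + 1 + 0 + 1 + 1 = 6 ≡ 0 (mod 2).
  s_2 = 1 + 1 + 0 + 1 + 1 + 0 + 1 + 1 = 6 ≡ 0 (mod 2).
  s_3 = 0 + 1 + 0 + 1 + 1 + 1 + 1 + 1 = 6 ≡ 0 (mod 2).
  s_4 = 0 + 1 + 1 + 1 + 0 + 1 + 0 + 1 = 5 ≡ 1 (mod 2).
s = (0, 0, 0, 1)^T — this equals column 1 of H (binary 0001), so error is at position 1.
Correct: flip bit 1 of r = 001110110111011 to get c = 101110110111011.


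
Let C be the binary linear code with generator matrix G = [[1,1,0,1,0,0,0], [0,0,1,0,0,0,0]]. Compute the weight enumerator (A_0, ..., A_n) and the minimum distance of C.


Weight distribution: A_0 = 1, A_1 = 1, A_3 = 1, A_4 = 1. Minimum distance d = 1.

Enumerate all 2^2 = 4 messages m ∈ F_2^2.
For each, compute codeword c = mG in F_2^7, then tally its weight.
  m = 00 → c = 0000000, weight = 0.
  m = 10 → c = 1101000, weight = 3.
  m = 01 → c = 0010000, weight = 1.
  m = 11 → c = 1111000, weight = 4.
Tally weights:
  weight 0: 1 codewords.
  weight 1: 1 codewords.
  weight 3: 1 codewords.
  weight 4: 1 codewords.
Minimum distance d = smallest w > 0 with A_w > 0 = 1.
Sanity: Σ A_w = 4 = 2^2 = 4 ✓.


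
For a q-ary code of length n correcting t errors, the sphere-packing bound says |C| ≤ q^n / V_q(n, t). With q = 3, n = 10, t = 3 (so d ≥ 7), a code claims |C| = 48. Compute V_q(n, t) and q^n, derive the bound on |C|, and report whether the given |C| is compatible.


V_q(n, t) = 1161, q^n = 59049, Hamming bound = 50, |C| = 48 ≤ bound (satisfied).

Step 1: Compute V_q(n, t) = Σ_{j=0}^3 C(n, j) (q−1)^j.
  j = 0: C(10,0)·(2)^0 = 1·1 = 1.
  j = 1: C(10,1)·(2)^1 = 10·2 = 20.
  j = 2: C(10,2)·(2)^2 = 45·4 = 180.
  j = 3: C(10,3)·(2)^3 = 120·8 = 960.
  V_q(n, t) = 1 + 20 + 180 + 960 = 1161.
Step 2: q^n = 3^10 = 59049.
Step 3: Hamming bound ⌊q^n / V_q(n,t)⌋ = ⌊59049/1161⌋ = 50.
Step 4: Compare |C| = 48 to 50: satisfied.
The claimed |C| lies below the Hamming bound.


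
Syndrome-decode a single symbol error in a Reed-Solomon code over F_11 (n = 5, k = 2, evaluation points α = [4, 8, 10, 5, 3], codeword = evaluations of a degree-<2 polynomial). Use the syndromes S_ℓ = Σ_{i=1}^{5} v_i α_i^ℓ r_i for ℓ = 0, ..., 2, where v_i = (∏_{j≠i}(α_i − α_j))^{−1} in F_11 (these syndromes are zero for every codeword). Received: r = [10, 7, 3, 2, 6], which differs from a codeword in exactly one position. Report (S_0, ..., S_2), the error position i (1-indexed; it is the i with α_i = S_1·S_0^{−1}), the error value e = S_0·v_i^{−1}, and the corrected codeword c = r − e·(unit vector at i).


S = (8, 10, 7), error at position 1, error magnitude e = 6, c = [4, 7, 3, 2, 6].

Step 1: column multipliers v_i = (∏_{j≠i}(α_i − α_j))^{−1} mod 11.
  i = 1 (α = 4): (4−8)(4−10)(4−5)(4−3) = (−4)·(−6)·(−1)·1 = −24 ≡ 9, so v_1 = 9^{−1} = 5 (mod 11).
  i = 2 (α = 8): (8−4)(8−10)(8−5)(8−3) = 4·(−2)·3·5 = −120 ≡ 1, so v_2 = 1^{−1} = 1 (mod 11).
  i = 3 (α = 10): (10−4)(10−8)(10−5)(10−3) = 6·2·5·7 = 420 ≡ 2, so v_3 = 2^{−1} = 6 (mod 11).
  i = 4 (α = 5): (5−4)(5−8)(5−10)(5−3) = 1·(−3)·(−5)·2 = 30 ≡ 8, so v_4 = 8^{−1} = 7 (mod 11).
  i = 5 (α = 3): (3−4)(3−8)(3−10)(3−5) = (−1)·(−5)·(−7)·(−2) = 70 ≡ 4, so v_5 = 4^{−1} = 3 (mod 11).
  v = [5, 1, 6, 7, 3].
Step 2: syndromes of r = [10, 7, 3, 2, 6] (all sums mod 11).
  S_0 = Σ v_i r_i = 5·10 + 1·7 + 6·3 + 7·2 + 3·6 = 107 ≡ 8.
  S_1 = Σ v_i α_i r_i = 5·4·10 + 1·8·7 + 6·10·3 + 7·5·2 + 3·3·6 = 560 ≡ 10.
  α_i^2 mod 11 = [5, 9, 1, 3, 9].
  S_2 = Σ v_i α_i^2 r_i = 5·5·10 + 1·9·7 + 6·1·3 + 7·3·2 + 3·9·6 = 535 ≡ 7.
  S = (8, 10, 7) ≠ 0, so r is not a codeword (an error is present).
Step 3: locate the error. For a single error e at position i, S_ℓ = v_i·e·α_i^ℓ, so α_err = S_1/S_0.
  S_0^{−1} = 8^{−1} = 7 (mod 11), so α_err = 10·7 = 70 ≡ 4 = α_1. Error position i = 1.
  Consistency check: S_2/S_1 = 7·10 = 70 ≡ 4 = α_err ✓ (single-error assumption holds).
Step 4: error magnitude e = S_0/v_1 = S_0·∏_{j≠1}(α_1 − α_j) = 8·9 = 72 ≡ 6 (mod 11).
Step 5: correct position 1: c_1 = r_1 − e = 10 − 6 ≡ 4 (mod 11). Hence c = [4, 7, 3, 2, 6].
  Check: interpolating c through the α_i gives m(x) = 1 + 9·x (degree < 2) with m(α_i) = c_i for every i, so c is indeed a codeword.


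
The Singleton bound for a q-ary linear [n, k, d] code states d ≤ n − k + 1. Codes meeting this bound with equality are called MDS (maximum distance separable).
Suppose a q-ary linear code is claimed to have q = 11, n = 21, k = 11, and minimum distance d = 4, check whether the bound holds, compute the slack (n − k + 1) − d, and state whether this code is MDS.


Singleton RHS = n − k + 1 = 11, slack = 7, bound satisfied, not MDS.

Singleton bound: d ≤ n − k + 1.
Here n = 21, k = 11, so n − k + 1 = 11.
Given d = 4, check d ≤ 11: YES.
Slack = (n − k + 1) − d = 7.
The code is NOT MDS (slack = 7 > 0).
Description: the claimed parameters are [21, 11, 4]_11; such a code would be non-MDS.


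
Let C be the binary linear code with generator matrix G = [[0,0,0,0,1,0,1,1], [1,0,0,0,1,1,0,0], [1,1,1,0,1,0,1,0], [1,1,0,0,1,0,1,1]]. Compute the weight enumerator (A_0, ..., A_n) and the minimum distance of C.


Weight distribution: A_0 = 1, A_2 = 2, A_3 = 4, A_4 = 5, A_5 = 4. Minimum distance d = 2.

Enumerate all 2^4 = 16 messages m ∈ F_2^4.
For each, compute codeword c = mG in F_2^8, then tally its weight.
  m = 0000 → c = 00000000, weight = 0.
  m = 1000 → c = 00001011, weight = 3.
  m = 0100 → c = 10001100, weight = 3.
  m = 1100 → c = 10000111, weight = 4.
  m = 0010 → c = 11101010, weight = 5.
  m = 1010 → c = 11100001, weight = 4.
  m = 0110 → c = 01100110, weight = 4.
  m = 1110 → c = 01101101, weight = 5.
  m = 0001 → c = 11001011, weight = 5.
  m = 1001 → c = 11000000, weight = 2.
  m = 0101 → c = 01000111, weight = 4.
  m = 1101 → c = 01001100, weight = 3.
  m = 0011 → c = 00100001, weight = 2.
  m = 1011 → c = 00101010, weight = 3.
  m = 0111 → c = 10101101, weight = 5.
  m = 1111 → c = 10100110, weight = 4.
Tally weights:
  weight 0: 1 codewords.
  weight 2: 2 codewords.
  weight 3: 4 codewords.
  weight 4: 5 codewords.
  weight 5: 4 codewords.
Minimum distance d = smallest w > 0 with A_w > 0 = 2.
Sanity: Σ A_w = 16 = 2^4 = 16 ✓.


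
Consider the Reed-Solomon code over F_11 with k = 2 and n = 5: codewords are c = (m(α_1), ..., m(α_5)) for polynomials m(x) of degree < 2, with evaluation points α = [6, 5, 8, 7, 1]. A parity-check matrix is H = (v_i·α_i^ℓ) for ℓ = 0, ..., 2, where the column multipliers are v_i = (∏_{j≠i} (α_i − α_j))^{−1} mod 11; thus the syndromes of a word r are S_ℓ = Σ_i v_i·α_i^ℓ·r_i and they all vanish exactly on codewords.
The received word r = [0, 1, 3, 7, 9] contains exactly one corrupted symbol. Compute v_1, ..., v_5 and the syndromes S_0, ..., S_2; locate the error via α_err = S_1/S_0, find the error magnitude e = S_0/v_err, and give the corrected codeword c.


S = (7, 2, 10), error at position 2, error magnitude e = 8, c = [0, 4, 3, 7, 9].

Step 1: column multipliers v_i = (∏_{j≠i}(α_i − α_j))^{−1} mod 11.
  i = 1 (α = 6): (6−5)(6−8)(6−7)(6−1) = 1·(−2)·(−1)·5 = 10 ≡ 10, so v_1 = 10^{−1} = 10 (mod 11).
  i = 2 (α = 5): (5−6)(5−8)(5−7)(5−1) = (−1)·(−3)·(−2)·4 = −24 ≡ 9, so v_2 = 9^{−1} = 5 (mod 11).
  i = 3 (α = 8): (8−6)(8−5)(8−7)(8−1) = 2·3·1·7 = 42 ≡ 9, so v_3 = 9^{−1} = 5 (mod 11).
  i = 4 (α = 7): (7−6)(7−5)(7−8)(7−1) = 1·2·(−1)·6 = −12 ≡ 10, so v_4 = 10^{−1} = 10 (mod 11).
  i = 5 (α = 1): (1−6)(1−5)(1−8)(1−7) = (−5)·(−4)·(−7)·(−6) = 840 ≡ 4, so v_5 = 4^{−1} = 3 (mod 11).
  v = [10, 5, 5, 10, 3].
Step 2: syndromes of r = [0, 1, 3, 7, 9] (all sums mod 11).
  S_0 = Σ v_i r_i = 10·0 + 5·1 + 5·3 + 10·7 + 3·9 = 117 ≡ 7.
  S_1 = Σ v_i α_i r_i = 10·6·0 + 5·5·1 + 5·8·3 + 10·7·7 + 3·1·9 = 662 ≡ 2.
  α_i^2 mod 11 = [3, 3, 9, 5, 1].
  S_2 = Σ v_i α_i^2 r_i = 10·3·0 + 5·3·1 + 5·9·3 + 10·5·7 + 3·1·9 = 527 ≡ 10.
  S = (7, 2, 10) ≠ 0, so r is not a codeword (an error is present).
Step 3: locate the error. For a single error e at position i, S_ℓ = v_i·e·α_i^ℓ, so α_err = S_1/S_0.
  S_0^{−1} = 7^{−1} = 8 (mod 11), so α_err = 2·8 = 16 ≡ 5 = α_2. Error position i = 2.
  Consistency check: S_2/S_1 = 10·6 = 60 ≡ 5 = α_err ✓ (single-error assumption holds).
Step 4: error magnitude e = S_0/v_2 = S_0·∏_{j≠2}(α_2 − α_j) = 7·9 = 63 ≡ 8 (mod 11).
Step 5: correct position 2: c_2 = r_2 − e = 1 − 8 ≡ 4 (mod 11). Hence c = [0, 4, 3, 7, 9].
  Check: interpolating c through the α_i gives m(x) = 2 + 7·x (degree < 2) with m(α_i) = c_i for every i, so c is indeed a codeword.


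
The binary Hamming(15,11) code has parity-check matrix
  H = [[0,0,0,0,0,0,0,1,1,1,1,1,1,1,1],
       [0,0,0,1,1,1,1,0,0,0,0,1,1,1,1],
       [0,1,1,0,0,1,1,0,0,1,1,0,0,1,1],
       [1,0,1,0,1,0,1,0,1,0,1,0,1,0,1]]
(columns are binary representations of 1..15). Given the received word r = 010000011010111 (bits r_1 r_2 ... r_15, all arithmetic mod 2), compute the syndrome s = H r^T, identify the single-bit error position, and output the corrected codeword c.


s = (0, 1, 0, 0)^T, error position = 4, corrected codeword c = 010100011010111

Compute s = H r^T mod 2 one row at a time:
  s_1 = 1 + 1 + 0 + 1 + 0 + 1 + 1 + 1 = 6 ≡ 0 (mod 2).
  s_2 = 0 + 0 + 0 + 0 + 0 + 1 + 1 + 1 = 3 ≡ 1 (mod 2).
  s_3 = 1 + 0 + 0 + 0 + 0 + 1 + 1 + 1 = 4 ≡ 0 (mod 2).
  s_4 = 0 + 0 + 0 + 0 + 1 + 1 + 1 + 1 = 4 ≡ 0 (mod 2).
s = (0, 1, 0, 0)^T — this equals column 4 of H (binary 0100), so error is at position 4.
Correct: flip bit 4 of r = 010000011010111 to get c = 010100011010111.


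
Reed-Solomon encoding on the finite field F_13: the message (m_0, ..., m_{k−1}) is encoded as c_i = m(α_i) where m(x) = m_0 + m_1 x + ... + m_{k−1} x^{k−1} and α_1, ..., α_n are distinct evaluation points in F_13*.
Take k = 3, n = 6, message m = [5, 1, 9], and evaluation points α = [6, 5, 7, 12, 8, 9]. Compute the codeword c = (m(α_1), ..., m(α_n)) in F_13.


c = [10, 1, 11, 0, 4, 2]

Message polynomial: m(x) = 5 + 1·x + 9·x^2 (mod 13).
For each evaluation point α_i, compute m(α_i) mod 13:
  α_1 = 6: Horner steps 9 → 3 → 10, so m(6) = 10.
  α_2 = 5: Horner steps 9 → 7 → 1, so m(5) = 1.
  α_3 = 7: Horner steps 9 → 12 → 11, so m(7) = 11.
  α_4 = 12: Horner steps 9 → 5 → 0, so m(12) = 0.
  α_5 = 8: Horner steps 9 → 8 → 4, so m(8) = 4.
  α_6 = 9: Horner steps 9 → 4 → 2, so m(9) = 2.
Codeword c = [10, 1, 11, 0, 4, 2] ∈ F_13^6.


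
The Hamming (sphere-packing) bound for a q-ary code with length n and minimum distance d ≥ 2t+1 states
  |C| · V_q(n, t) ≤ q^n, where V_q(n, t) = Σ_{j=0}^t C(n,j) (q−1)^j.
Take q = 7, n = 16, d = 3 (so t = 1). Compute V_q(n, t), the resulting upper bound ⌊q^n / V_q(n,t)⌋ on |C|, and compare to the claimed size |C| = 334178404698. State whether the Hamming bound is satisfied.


V_q(n, t) = 97, q^n = 33232930569601, Hamming bound = 342607531645, |C| = 334178404698 ≤ bound (satisfied).

Step 1: Compute V_q(n, t) = Σ_{j=0}^1 C(n, j) (q−1)^j.
  j = 0: C(16,0)·(6)^0 = 1·1 = 1.
  j = 1: C(16,1)·(6)^1 = 16·6 = 96.
  V_q(n, t) = 1 + 96 = 97.
Step 2: q^n = 7^16 = 33232930569601.
Step 3: Hamming bound ⌊q^n / V_q(n,t)⌋ = ⌊33232930569601/97⌋ = 342607531645.
Step 4: Compare |C| = 334178404698 to 342607531645: satisfied.
The claimed |C| lies below the Hamming bound.


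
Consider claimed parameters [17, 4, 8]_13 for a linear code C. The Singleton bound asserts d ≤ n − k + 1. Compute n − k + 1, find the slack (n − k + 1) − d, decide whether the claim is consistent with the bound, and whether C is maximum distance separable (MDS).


Singleton RHS = n − k + 1 = 14, slack = 6, bound satisfied, not MDS.

Singleton bound: d ≤ n − k + 1.
Here n = 17, k = 4, so n − k + 1 = 14.
Given d = 8, check d ≤ 14: YES.
Slack = (n − k + 1) − d = 6.
The code is NOT MDS (slack = 6 > 0).
Description: the claimed parameters are [17, 4, 8]_13; such a code would be non-MDS.


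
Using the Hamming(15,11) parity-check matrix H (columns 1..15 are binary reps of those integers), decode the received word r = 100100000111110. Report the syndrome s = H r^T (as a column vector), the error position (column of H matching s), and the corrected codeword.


s = (1, 0, 1, 1)^T, error position = 11, corrected codeword c = 100100000101110

Compute s = H r^T mod 2 one row at a time:
  s_1 = 0 + 0 + 1 + 1 + 1 + 1 + 1 + 0 = 5 ≡ 1 (mod 2).
  s_2 = 1 + 0 + 0 + 0 + 1 + 1 + 1 + 0 = 4 ≡ 0 (mod 2).
  s_3 = 0 + 0 + 0 + 0 + 1 + 1 + 1 + 0 = 3 ≡ 1 (mod 2).
  s_4 = 1 + 0 + 0 + 0 + 0 + 1 + 1 + 0 = 3 ≡ 1 (mod 2).
s = (1, 0, 1, 1)^T — this equals column 11 of H (binary 1011), so error is at position 11.
Correct: flip bit 11 of r = 100100000111110 to get c = 100100000101110.


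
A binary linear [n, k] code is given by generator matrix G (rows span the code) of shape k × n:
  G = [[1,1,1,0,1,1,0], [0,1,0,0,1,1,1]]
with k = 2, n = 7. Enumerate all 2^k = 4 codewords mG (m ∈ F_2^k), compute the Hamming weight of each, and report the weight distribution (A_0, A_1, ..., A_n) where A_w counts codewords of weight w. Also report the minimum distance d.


Weight distribution: A_0 = 1, A_3 = 1, A_4 = 1, A_5 = 1. Minimum distance d = 3.

Enumerate all 2^2 = 4 messages m ∈ F_2^2.
For each, compute codeword c = mG in F_2^7, then tally its weight.
  m = 00 → c = 0000000, weight = 0.
  m = 10 → c = 1110110, weight = 5.
  m = 01 → c = 0100111, weight = 4.
  m = 11 → c = 1010001, weight = 3.
Tally weights:
  weight 0: 1 codewords.
  weight 3: 1 codewords.
  weight 4: 1 codewords.
  weight 5: 1 codewords.
Minimum distance d = smallest w > 0 with A_w > 0 = 3.
Sanity: Σ A_w = 4 = 2^2 = 4 ✓.


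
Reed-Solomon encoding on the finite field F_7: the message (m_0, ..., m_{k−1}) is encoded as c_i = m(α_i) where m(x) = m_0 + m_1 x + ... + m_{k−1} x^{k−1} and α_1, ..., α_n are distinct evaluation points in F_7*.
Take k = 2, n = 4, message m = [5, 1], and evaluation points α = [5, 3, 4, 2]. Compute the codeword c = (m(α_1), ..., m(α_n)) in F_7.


c = [3, 1, 2, 0]

Message polynomial: m(x) = 5 + 1·x (mod 7).
For each evaluation point α_i, compute m(α_i) mod 7:
  α_1 = 5: Horner steps 1 → 3, so m(5) = 3.
  α_2 = 3: Horner steps 1 → 1, so m(3) = 1.
  α_3 = 4: Horner steps 1 → 2, so m(4) = 2.
  α_4 = 2: Horner steps 1 → 0, so m(2) = 0.
Codeword c = [3, 1, 2, 0] ∈ F_7^4.


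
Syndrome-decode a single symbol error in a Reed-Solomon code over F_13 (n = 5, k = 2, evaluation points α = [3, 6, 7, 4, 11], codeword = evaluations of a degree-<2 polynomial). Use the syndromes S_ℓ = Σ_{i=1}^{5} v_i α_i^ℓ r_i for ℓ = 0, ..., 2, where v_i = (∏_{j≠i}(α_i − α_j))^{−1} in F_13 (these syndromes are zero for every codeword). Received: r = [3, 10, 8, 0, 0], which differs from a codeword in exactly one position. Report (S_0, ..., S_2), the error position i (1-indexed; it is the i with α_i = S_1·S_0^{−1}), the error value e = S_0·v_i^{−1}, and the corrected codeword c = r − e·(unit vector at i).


S = (9, 10, 1), error at position 4, error magnitude e = 12, c = [3, 10, 8, 1, 0].

Step 1: column multipliers v_i = (∏_{j≠i}(α_i − α_j))^{−1} mod 13.
  i = 1 (α = 3): (3−6)(3−7)(3−4)(3−11) = (−3)·(−4)·(−1)·(−8) = 96 ≡ 5, so v_1 = 5^{−1} = 8 (mod 13).
  i = 2 (α = 6): (6−3)(6−7)(6−4)(6−11) = 3·(−1)·2·(−5) = 30 ≡ 4, so v_2 = 4^{−1} = 10 (mod 13).
  i = 3 (α = 7): (7−3)(7−6)(7−4)(7−11) = 4·1·3·(−4) = −48 ≡ 4, so v_3 = 4^{−1} = 10 (mod 13).
  i = 4 (α = 4): (4−3)(4−6)(4−7)(4−11) = 1·(−2)·(−3)·(−7) = −42 ≡ 10, so v_4 = 10^{−1} = 4 (mod 13).
  i = 5 (α = 11): (11−3)(11−6)(11−7)(11−4) = 8·5·4·7 = 1120 ≡ 2, so v_5 = 2^{−1} = 7 (mod 13).
  v = [8, 10, 10, 4, 7].
Step 2: syndromes of r = [3, 10, 8, 0, 0] (all sums mod 13).
  S_0 = Σ v_i r_i = 8·3 + 10·10 + 10·8 + 4·0 + 7·0 = 204 ≡ 9.
  S_1 = Σ v_i α_i r_i = 8·3·3 + 10·6·10 + 10·7·8 + 4·4·0 + 7·11·0 = 1232 ≡ 10.
  α_i^2 mod 13 = [9, 10, 10, 3, 4].
  S_2 = Σ v_i α_i^2 r_i = 8·9·3 + 10·10·10 + 10·10·8 + 4·3·0 + 7·4·0 = 2016 ≡ 1.
  S = (9, 10, 1) ≠ 0, so r is not a codeword (an error is present).
Step 3: locate the error. For a single error e at position i, S_ℓ = v_i·e·α_i^ℓ, so α_err = S_1/S_0.
  S_0^{−1} = 9^{−1} = 3 (mod 13), so α_err = 10·3 = 30 ≡ 4 = α_4. Error position i = 4.
  Consistency check: S_2/S_1 = 1·4 = 4 ≡ 4 = α_err ✓ (single-error assumption holds).
Step 4: error magnitude e = S_0/v_4 = S_0·∏_{j≠4}(α_4 − α_j) = 9·10 = 90 ≡ 12 (mod 13).
Step 5: correct position 4: c_4 = r_4 − e = 0 − 12 ≡ 1 (mod 13). Hence c = [3, 10, 8, 1, 0].
  Check: interpolating c through the α_i gives m(x) = 9 + 11·x (degree < 2) with m(α_i) = c_i for every i, so c is indeed a codeword.


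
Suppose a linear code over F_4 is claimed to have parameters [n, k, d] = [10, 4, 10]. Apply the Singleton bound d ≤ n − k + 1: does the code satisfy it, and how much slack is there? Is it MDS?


Singleton RHS = n − k + 1 = 7, slack = -3, bound violated (no such code; not MDS).

Singleton bound: d ≤ n − k + 1.
Here n = 10, k = 4, so n − k + 1 = 7.
Given d = 10, check d ≤ 7: NO.
Slack = (n − k + 1) − d = -3.
The slack is negative: d = 10 exceeds n − k + 1 = 7 by 3, so the Singleton bound is violated and no linear [10, 4, 10]_4 code can exist. In particular it is not MDS (MDS requires d = n − k + 1 exactly).
Description: the claimed parameters are [10, 4, 10]_4; such a code would be impossible (violates the Singleton bound).


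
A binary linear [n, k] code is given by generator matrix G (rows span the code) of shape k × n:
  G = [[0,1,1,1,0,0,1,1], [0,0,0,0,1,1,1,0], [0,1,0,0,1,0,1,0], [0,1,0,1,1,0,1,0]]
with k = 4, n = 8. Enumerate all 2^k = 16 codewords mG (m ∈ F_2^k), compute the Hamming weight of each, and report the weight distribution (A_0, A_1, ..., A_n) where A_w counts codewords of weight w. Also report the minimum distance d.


Weight distribution: A_0 = 1, A_1 = 1, A_2 = 1, A_3 = 4, A_4 = 5, A_5 = 3, A_6 = 1. Minimum distance d = 1.

Enumerate all 2^4 = 16 messages m ∈ F_2^4.
For each, compute codeword c = mG in F_2^8, then tally its weight.
  m = 0000 → c = 00000000, weight = 0.
  m = 1000 → c = 01110011, weight = 5.
  m = 0100 → c = 00001110, weight = 3.
  m = 1100 → c = 01111101, weight = 6.
  m = 0010 → c = 01001010, weight = 3.
  m = 1010 → c = 00111001, weight = 4.
  m = 0110 → c = 01000100, weight = 2.
  m = 1110 → c = 00110111, weight = 5.
  m = 0001 → c = 01011010, weight = 4.
  m = 1001 → c = 00101001, weight = 3.
  m = 0101 → c = 01010100, weight = 3.
  m = 1101 → c = 00100111, weight = 4.
  m = 0011 → c = 00010000, weight = 1.
  m = 1011 → c = 01100011, weight = 4.
  m = 0111 → c = 00011110, weight = 4.
  m = 1111 → c = 01101101, weight = 5.
Tally weights:
  weight 0: 1 codewords.
  weight 1: 1 codewords.
  weight 2: 1 codewords.
  weight 3: 4 codewords.
  weight 4: 5 codewords.
  weight 5: 3 codewords.
  weight 6: 1 codewords.
Minimum distance d = smallest w > 0 with A_w > 0 = 1.
Sanity: Σ A_w = 16 = 2^4 = 16 ✓.


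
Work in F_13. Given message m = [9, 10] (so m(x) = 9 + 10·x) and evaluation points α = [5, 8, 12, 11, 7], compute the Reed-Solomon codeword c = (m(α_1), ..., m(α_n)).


c = [7, 11, 12, 2, 1]

Message polynomial: m(x) = 9 + 10·x (mod 13).
For each evaluation point α_i, compute m(α_i) mod 13:
  α_1 = 5: Horner steps 10 → 7, so m(5) = 7.
  α_2 = 8: Horner steps 10 → 11, so m(8) = 11.
  α_3 = 12: Horner steps 10 → 12, so m(12) = 12.
  α_4 = 11: Horner steps 10 → 2, so m(11) = 2.
  α_5 = 7: Horner steps 10 → 1, so m(7) = 1.
Codeword c = [7, 11, 12, 2, 1] ∈ F_13^5.


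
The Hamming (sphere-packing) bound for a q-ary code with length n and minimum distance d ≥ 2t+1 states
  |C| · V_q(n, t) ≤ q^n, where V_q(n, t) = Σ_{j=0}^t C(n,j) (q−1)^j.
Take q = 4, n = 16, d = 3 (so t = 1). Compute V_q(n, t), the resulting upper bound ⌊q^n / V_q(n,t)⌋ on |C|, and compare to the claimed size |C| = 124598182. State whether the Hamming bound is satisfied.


V_q(n, t) = 49, q^n = 4294967296, Hamming bound = 87652393, |C| = 124598182 > bound (violated).

Step 1: Compute V_q(n, t) = Σ_{j=0}^1 C(n, j) (q−1)^j.
  j = 0: C(16,0)·(3)^0 = 1·1 = 1.
  j = 1: C(16,1)·(3)^1 = 16·3 = 48.
  V_q(n, t) = 1 + 48 = 49.
Step 2: q^n = 4^16 = 4294967296.
Step 3: Hamming bound ⌊q^n / V_q(n,t)⌋ = ⌊4294967296/49⌋ = 87652393.
Step 4: Compare |C| = 124598182 to 87652393: violated.
The claimed |C| lies above the Hamming bound, so no 4-ary code of length 16 with d ≥ 3 can have 124598182 codewords.


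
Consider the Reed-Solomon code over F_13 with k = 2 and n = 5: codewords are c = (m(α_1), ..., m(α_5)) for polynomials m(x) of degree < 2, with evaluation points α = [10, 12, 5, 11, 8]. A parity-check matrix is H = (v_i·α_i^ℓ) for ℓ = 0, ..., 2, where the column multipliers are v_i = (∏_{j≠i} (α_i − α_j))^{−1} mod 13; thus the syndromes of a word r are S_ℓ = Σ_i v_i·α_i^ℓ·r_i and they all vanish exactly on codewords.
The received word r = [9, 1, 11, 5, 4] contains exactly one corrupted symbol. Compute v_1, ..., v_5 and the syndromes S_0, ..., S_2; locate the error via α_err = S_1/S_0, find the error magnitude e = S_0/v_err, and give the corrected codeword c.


S = (10, 11, 3), error at position 3, error magnitude e = 8, c = [9, 1, 3, 5, 4].

Step 1: column multipliers v_i = (∏_{j≠i}(α_i − α_j))^{−1} mod 13.
  i = 1 (α = 10): (10−12)(10−5)(10−11)(10−8) = (−2)·5·(−1)·2 = 20 ≡ 7, so v_1 = 7^{−1} = 2 (mod 13).
  i = 2 (α = 12): (12−10)(12−5)(12−11)(12−8) = 2·7·1·4 = 56 ≡ 4, so v_2 = 4^{−1} = 10 (mod 13).
  i = 3 (α = 5): (5−10)(5−12)(5−11)(5−8) = (−5)·(−7)·(−6)·(−3) = 630 ≡ 6, so v_3 = 6^{−1} = 11 (mod 13).
  i = 4 (α = 11): (11−10)(11−12)(11−5)(11−8) = 1·(−1)·6·3 = −18 ≡ 8, so v_4 = 8^{−1} = 5 (mod 13).
  i = 5 (α = 8): (8−10)(8−12)(8−5)(8−11) = (−2)·(−4)·3·(−3) = −72 ≡ 6, so v_5 = 6^{−1} = 11 (mod 13).
  v = [2, 10, 11, 5, 11].
Step 2: syndromes of r = [9, 1, 11, 5, 4] (all sums mod 13).
  S_0 = Σ v_i r_i = 2·9 + 10·1 + 11·11 + 5·5 + 11·4 = 218 ≡ 10.
  S_1 = Σ v_i α_i r_i = 2·10·9 + 10·12·1 + 11·5·11 + 5·11·5 + 11·8·4 = 1532 ≡ 11.
  α_i^2 mod 13 = [9, 1, 12, 4, 12].
  S_2 = Σ v_i α_i^2 r_i = 2·9·9 + 10·1·1 + 11·12·11 + 5·4·5 + 11·12·4 = 2252 ≡ 3.
  S = (10, 11, 3) ≠ 0, so r is not a codeword (an error is present).
Step 3: locate the error. For a single error e at position i, S_ℓ = v_i·e·α_i^ℓ, so α_err = S_1/S_0.
  S_0^{−1} = 10^{−1} = 4 (mod 13), so α_err = 11·4 = 44 ≡ 5 = α_3. Error position i = 3.
  Consistency check: S_2/S_1 = 3·6 = 18 ≡ 5 = α_err ✓ (single-error assumption holds).
Step 4: error magnitude e = S_0/v_3 = S_0·∏_{j≠3}(α_3 − α_j) = 10·6 = 60 ≡ 8 (mod 13).
Step 5: correct position 3: c_3 = r_3 − e = 11 − 8 ≡ 3 (mod 13). Hence c = [9, 1, 3, 5, 4].
  Check: interpolating c through the α_i gives m(x) = 10 + 9·x (degree < 2) with m(α_i) = c_i for every i, so c is indeed a codeword.


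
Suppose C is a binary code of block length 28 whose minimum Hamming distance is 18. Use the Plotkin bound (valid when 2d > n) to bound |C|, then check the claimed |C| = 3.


Plotkin bound M ≤ 4; given |C| = 3 ≤ bound (satisfied).

Check applicability: 2d = 36, n = 28.
2d − n = 8 > 0, so Plotkin applies.
Compute d/(2d−n) = 18/8 ≈ 2.2500.
⌊d/(2d−n)⌋ = 2.
Plotkin bound: M ≤ 2·2 = 4.
Given |C| = 3, check: satisfied.
This |C| is below the Plotkin bound.


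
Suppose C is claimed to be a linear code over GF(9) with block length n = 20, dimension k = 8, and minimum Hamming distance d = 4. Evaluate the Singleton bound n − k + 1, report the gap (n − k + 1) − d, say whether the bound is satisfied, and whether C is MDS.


Singleton RHS = n − k + 1 = 13, slack = 9, bound satisfied, not MDS.

Singleton bound: d ≤ n − k + 1.
Here n = 20, k = 8, so n − k + 1 = 13.
Given d = 4, check d ≤ 13: YES.
Slack = (n − k + 1) − d = 9.
The code is NOT MDS (slack = 9 > 0).
Description: the claimed parameters are [20, 8, 4]_9; such a code would be non-MDS.


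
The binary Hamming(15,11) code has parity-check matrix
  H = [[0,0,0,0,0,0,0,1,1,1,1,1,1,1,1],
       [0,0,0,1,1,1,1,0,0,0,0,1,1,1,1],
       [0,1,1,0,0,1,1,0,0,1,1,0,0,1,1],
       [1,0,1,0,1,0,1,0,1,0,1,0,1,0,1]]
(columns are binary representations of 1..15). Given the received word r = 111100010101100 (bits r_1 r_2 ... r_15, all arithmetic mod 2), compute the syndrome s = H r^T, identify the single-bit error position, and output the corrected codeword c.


s = (0, 1, 1, 1)^T, error position = 7, corrected codeword c = 111100110101100

Compute s = H r^T mod 2 one row at a time:
  s_1 = 1 + 0 + 1 + 0 + 1 + 1 + 0 + 0 = 4 ≡ 0 (mod 2).
  s_2 = 1 + 0 + 0 + 0 + 1 + 1 + 0 + 0 = 3 ≡ 1 (mod 2).
  s_3 = 1 + 1 + 0 + 0 + 1 + 0 + 0 + 0 = 3 ≡ 1 (mod 2).
  s_4 = 1 + 1 + 0 + 0 + 0 + 0 + 1 + 0 = 3 ≡ 1 (mod 2).
s = (0, 1, 1, 1)^T — this equals column 7 of H (binary 0111), so error is at position 7.
Correct: flip bit 7 of r = 111100010101100 to get c = 111100110101100.


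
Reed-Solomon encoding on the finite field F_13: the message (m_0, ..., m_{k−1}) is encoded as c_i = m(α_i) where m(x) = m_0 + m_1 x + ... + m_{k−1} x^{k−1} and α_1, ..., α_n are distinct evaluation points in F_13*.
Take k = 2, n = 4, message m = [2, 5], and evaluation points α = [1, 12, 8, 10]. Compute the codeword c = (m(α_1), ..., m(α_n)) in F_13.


c = [7, 10, 3, 0]

Message polynomial: m(x) = 2 + 5·x (mod 13).
For each evaluation point α_i, compute m(α_i) mod 13:
  α_1 = 1: Horner steps 5 → 7, so m(1) = 7.
  α_2 = 12: Horner steps 5 → 10, so m(12) = 10.
  α_3 = 8: Horner steps 5 → 3, so m(8) = 3.
  α_4 = 10: Horner steps 5 → 0, so m(10) = 0.
Codeword c = [7, 10, 3, 0] ∈ F_13^4.


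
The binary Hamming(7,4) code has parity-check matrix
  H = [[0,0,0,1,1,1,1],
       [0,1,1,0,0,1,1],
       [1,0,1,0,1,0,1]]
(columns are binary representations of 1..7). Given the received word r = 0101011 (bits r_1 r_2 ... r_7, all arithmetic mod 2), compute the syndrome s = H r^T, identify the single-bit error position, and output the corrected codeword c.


s = (1, 1, 1)^T, error position = 7, corrected codeword c = 0101010

Compute s = H r^T mod 2 one row at a time:
  s_1 = 1 + 0 + 1 + 1 = 3 ≡ 1 (mod 2).
  s_2 = 1 + 0 + 1 + 1 = 3 ≡ 1 (mod 2).
  s_3 = 0 + 0 + 0 + 1 = 1 ≡ 1 (mod 2).
s = (1, 1, 1)^T — this equals column 7 of H (binary 111), so error is at position 7.
Correct: flip bit 7 of r = 0101011 to get c = 0101010.


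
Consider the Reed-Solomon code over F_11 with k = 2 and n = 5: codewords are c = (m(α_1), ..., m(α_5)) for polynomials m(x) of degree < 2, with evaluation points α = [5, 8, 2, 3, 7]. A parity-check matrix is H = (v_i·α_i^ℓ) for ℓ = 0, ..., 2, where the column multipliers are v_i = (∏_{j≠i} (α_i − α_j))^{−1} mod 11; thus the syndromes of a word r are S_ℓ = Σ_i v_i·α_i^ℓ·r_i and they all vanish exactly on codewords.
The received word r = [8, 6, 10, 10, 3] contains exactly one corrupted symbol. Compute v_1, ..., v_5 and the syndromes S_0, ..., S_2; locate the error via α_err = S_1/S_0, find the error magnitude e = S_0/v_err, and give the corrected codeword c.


S = (2, 6, 7), error at position 4, error magnitude e = 8, c = [8, 6, 10, 2, 3].

Step 1: column multipliers v_i = (∏_{j≠i}(α_i − α_j))^{−1} mod 11.
  i = 1 (α = 5): (5−8)(5−2)(5−3)(5−7) = (−3)·3·2·(−2) = 36 ≡ 3, so v_1 = 3^{−1} = 4 (mod 11).
  i = 2 (α = 8): (8−5)(8−2)(8−3)(8−7) = 3·6·5·1 = 90 ≡ 2, so v_2 = 2^{−1} = 6 (mod 11).
  i = 3 (α = 2): (2−5)(2−8)(2−3)(2−7) = (−3)·(−6)·(−1)·(−5) = 90 ≡ 2, so v_3 = 2^{−1} = 6 (mod 11).
  i = 4 (α = 3): (3−5)(3−8)(3−2)(3−7) = (−2)·(−5)·1·(−4) = −40 ≡ 4, so v_4 = 4^{−1} = 3 (mod 11).
  i = 5 (α = 7): (7−5)(7−8)(7−2)(7−3) = 2·(−1)·5·4 = −40 ≡ 4, so v_5 = 4^{−1} = 3 (mod 11).
  v = [4, 6, 6, 3, 3].
Step 2: syndromes of r = [8, 6, 10, 10, 3] (all sums mod 11).
  S_0 = Σ v_i r_i = 4·8 + 6·6 + 6·10 + 3·10 + 3·3 = 167 ≡ 2.
  S_1 = Σ v_i α_i r_i = 4·5·8 + 6·8·6 + 6·2·10 + 3·3·10 + 3·7·3 = 721 ≡ 6.
  α_i^2 mod 11 = [3, 9, 4, 9, 5].
  S_2 = Σ v_i α_i^2 r_i = 4·3·8 + 6·9·6 + 6·4·10 + 3·9·10 + 3·5·3 = 975 ≡ 7.
  S = (2, 6, 7) ≠ 0, so r is not a codeword (an error is present).
Step 3: locate the error. For a single error e at position i, S_ℓ = v_i·e·α_i^ℓ, so α_err = S_1/S_0.
  S_0^{−1} = 2^{−1} = 6 (mod 11), so α_err = 6·6 = 36 ≡ 3 = α_4. Error position i = 4.
  Consistency check: S_2/S_1 = 7·2 = 14 ≡ 3 = α_err ✓ (single-error assumption holds).
Step 4: error magnitude e = S_0/v_4 = S_0·∏_{j≠4}(α_4 − α_j) = 2·4 = 8 ≡ 8 (mod 11).
Step 5: correct position 4: c_4 = r_4 − e = 10 − 8 ≡ 2 (mod 11). Hence c = [8, 6, 10, 2, 3].
  Check: interpolating c through the α_i gives m(x) = 4 + 3·x (degree < 2) with m(α_i) = c_i for every i, so c is indeed a codeword.
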